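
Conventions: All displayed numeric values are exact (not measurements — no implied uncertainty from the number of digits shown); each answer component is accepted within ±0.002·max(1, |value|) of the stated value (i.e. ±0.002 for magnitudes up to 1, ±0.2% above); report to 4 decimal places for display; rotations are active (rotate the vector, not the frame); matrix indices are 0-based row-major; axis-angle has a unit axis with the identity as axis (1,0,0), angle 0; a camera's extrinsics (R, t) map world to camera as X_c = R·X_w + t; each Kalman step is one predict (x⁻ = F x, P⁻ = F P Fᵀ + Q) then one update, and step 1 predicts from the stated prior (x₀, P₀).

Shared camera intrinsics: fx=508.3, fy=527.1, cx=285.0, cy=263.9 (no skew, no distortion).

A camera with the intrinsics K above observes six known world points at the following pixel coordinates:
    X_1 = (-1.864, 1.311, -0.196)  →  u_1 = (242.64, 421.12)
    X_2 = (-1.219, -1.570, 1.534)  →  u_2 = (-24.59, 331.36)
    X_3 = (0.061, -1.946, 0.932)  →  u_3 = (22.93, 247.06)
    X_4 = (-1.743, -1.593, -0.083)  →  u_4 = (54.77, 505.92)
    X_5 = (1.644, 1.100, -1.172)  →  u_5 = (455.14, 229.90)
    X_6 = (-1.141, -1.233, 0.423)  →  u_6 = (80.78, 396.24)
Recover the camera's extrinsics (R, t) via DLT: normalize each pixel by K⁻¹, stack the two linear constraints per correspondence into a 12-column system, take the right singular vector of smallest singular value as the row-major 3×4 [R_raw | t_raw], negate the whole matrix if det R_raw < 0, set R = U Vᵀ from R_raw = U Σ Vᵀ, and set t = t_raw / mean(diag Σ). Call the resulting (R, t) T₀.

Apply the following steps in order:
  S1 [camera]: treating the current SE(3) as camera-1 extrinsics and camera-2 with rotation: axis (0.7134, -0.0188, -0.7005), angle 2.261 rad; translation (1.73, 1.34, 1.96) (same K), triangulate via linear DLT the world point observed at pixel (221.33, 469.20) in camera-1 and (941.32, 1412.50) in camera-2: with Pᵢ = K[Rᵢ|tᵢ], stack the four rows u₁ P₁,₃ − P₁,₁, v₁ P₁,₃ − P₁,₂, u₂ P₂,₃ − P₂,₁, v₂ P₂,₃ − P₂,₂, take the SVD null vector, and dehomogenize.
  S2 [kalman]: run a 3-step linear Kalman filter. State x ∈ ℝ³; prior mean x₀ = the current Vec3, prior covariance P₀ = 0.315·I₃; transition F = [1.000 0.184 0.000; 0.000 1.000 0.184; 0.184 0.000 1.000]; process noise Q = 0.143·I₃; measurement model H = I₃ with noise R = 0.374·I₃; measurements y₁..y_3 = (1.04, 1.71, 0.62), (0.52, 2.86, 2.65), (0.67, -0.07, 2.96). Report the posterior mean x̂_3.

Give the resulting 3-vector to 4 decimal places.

source (pnp_recover): camera pose = R=[0.4863 0.4532 -0.7471; -0.8309 -0.0247 -0.5559; -0.2704 0.8911 0.3645], t=(-0.4000, 0.4000, 5.1902)
after S1 (triangulate): (-0.5038, -1.3687, -1.0706)
after S2 (kf_track): (0.8047, 1.0233, 2.1139)

result = (0.8047, 1.0233, 2.1139)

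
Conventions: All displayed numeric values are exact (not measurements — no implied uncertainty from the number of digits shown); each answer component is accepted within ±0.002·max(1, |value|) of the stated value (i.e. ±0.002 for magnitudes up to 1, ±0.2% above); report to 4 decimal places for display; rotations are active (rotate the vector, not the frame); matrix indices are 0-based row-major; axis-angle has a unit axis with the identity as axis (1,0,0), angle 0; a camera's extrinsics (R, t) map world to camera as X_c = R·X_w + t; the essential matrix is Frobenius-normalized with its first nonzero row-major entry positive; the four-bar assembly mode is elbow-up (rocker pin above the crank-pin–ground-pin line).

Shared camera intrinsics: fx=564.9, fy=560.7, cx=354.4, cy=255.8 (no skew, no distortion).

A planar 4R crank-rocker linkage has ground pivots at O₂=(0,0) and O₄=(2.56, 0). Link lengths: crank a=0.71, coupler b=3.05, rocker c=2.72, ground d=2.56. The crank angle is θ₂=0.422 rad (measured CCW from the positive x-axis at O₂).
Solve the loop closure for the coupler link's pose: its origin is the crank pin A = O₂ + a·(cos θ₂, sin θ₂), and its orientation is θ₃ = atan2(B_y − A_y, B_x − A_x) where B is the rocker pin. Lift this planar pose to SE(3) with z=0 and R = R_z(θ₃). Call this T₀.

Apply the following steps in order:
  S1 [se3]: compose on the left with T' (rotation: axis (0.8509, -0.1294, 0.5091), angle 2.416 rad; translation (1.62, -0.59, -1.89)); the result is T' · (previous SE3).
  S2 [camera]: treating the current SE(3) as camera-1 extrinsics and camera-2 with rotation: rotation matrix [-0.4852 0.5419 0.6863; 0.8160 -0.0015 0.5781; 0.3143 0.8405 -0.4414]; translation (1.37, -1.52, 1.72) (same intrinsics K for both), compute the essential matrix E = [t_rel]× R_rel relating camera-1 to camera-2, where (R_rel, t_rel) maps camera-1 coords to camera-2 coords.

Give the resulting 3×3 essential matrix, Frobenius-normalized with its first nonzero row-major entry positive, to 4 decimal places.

matrix = [0.1608 0.5911 -0.3506; 0.0300 -0.3346 -0.5061; 0.0293 -0.1581 -0.3272]

source (fourbar_fk): coupler pose = R=[0.6051 -0.7962 0.0000; 0.7962 0.6051 0.0000; 0.0000 0.0000 1.0000], t=(0.6477, 0.2908, 0.0000)
after S1 (compose_se3): R=[-0.1090 -0.7330 0.6714; -0.4843 -0.5507 -0.6798; 0.8681 -0.3993 -0.2950], t=(1.8011, -0.7049, -1.2132)
after S2 (essential): [0.1608 0.5911 -0.3506; 0.0300 -0.3346 -0.5061; 0.0293 -0.1581 -0.3272]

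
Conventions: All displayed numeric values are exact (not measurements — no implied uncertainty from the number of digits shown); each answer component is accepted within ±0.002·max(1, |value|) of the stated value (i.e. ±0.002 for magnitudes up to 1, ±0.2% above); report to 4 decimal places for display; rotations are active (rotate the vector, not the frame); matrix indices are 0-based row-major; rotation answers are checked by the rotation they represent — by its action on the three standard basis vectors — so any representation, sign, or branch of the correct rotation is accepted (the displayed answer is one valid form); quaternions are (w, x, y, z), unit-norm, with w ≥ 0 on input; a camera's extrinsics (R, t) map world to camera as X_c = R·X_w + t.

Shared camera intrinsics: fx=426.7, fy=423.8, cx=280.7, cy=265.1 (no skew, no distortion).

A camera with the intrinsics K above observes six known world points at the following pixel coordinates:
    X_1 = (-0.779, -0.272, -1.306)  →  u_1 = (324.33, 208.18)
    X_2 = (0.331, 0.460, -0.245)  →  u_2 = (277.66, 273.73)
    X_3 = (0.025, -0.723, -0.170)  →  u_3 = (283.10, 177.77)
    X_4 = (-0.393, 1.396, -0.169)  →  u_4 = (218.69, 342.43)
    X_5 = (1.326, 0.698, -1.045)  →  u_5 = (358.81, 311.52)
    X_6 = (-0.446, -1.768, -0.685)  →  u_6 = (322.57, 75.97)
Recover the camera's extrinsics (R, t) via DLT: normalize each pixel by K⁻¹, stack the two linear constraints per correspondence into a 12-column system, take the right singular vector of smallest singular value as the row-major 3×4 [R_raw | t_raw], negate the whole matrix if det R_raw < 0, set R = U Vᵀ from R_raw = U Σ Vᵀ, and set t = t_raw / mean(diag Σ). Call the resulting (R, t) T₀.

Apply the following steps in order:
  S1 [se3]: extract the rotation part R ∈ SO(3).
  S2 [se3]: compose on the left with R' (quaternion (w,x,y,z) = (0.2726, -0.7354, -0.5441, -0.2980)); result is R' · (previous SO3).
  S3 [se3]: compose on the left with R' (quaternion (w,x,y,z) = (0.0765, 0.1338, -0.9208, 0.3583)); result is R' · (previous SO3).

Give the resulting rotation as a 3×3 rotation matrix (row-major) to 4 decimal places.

rotation (matrix) = ((-0.6243, -0.6976, 0.3516), (0.6938, -0.2882, 0.6600), (-0.3591, 0.6559, 0.6639))

source (pnp_recover): camera pose = R=[0.5330 -0.2475 -0.8091; 0.1410 0.9689 -0.2035; 0.8343 -0.0056 0.5513], t=(-0.3000, -0.4301, 5.3707)
after S1 (rot_of_se3): [0.5330 -0.2475 -0.8091; 0.1410 0.9689 -0.2035; 0.8343 -0.0056 0.5513]
after S2 (compose_so3): [0.3767 0.8750 -0.3041; 0.9085 -0.4131 -0.0635; -0.1812 -0.2524 -0.9505]
after S3 (compose_so3): [-0.6243 -0.6976 0.3516; 0.6938 -0.2882 0.6600; -0.3591 0.6559 0.6639]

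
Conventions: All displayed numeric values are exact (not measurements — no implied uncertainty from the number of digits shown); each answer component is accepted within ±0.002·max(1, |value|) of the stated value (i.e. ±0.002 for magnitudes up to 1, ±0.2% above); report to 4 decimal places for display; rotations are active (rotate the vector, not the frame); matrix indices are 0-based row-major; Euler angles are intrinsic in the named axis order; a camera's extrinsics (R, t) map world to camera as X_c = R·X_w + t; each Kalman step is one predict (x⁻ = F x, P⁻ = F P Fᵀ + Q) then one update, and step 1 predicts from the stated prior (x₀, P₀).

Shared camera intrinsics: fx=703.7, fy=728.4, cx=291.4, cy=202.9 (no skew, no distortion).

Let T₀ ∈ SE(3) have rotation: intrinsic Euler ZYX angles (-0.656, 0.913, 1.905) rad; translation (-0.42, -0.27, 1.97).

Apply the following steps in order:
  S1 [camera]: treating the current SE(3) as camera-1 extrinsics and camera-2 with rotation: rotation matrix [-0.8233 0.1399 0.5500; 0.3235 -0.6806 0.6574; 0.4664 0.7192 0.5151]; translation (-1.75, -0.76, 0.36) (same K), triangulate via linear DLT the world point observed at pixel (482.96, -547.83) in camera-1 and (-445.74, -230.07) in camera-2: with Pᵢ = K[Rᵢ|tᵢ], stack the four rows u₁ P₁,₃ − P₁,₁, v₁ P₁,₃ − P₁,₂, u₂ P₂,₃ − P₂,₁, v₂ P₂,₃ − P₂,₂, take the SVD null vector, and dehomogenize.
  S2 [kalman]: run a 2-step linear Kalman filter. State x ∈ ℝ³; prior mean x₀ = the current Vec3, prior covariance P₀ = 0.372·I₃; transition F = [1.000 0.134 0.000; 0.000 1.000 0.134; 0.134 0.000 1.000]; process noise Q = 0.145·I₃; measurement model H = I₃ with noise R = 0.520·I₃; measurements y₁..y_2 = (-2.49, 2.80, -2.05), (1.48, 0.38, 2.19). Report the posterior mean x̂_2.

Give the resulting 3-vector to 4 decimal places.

result = (0.5114, 1.4038, 0.4382)

after S1 (triangulate): (1.1251, 1.6078, 0.2876)
after S2 (kf_track): (0.5114, 1.4038, 0.4382)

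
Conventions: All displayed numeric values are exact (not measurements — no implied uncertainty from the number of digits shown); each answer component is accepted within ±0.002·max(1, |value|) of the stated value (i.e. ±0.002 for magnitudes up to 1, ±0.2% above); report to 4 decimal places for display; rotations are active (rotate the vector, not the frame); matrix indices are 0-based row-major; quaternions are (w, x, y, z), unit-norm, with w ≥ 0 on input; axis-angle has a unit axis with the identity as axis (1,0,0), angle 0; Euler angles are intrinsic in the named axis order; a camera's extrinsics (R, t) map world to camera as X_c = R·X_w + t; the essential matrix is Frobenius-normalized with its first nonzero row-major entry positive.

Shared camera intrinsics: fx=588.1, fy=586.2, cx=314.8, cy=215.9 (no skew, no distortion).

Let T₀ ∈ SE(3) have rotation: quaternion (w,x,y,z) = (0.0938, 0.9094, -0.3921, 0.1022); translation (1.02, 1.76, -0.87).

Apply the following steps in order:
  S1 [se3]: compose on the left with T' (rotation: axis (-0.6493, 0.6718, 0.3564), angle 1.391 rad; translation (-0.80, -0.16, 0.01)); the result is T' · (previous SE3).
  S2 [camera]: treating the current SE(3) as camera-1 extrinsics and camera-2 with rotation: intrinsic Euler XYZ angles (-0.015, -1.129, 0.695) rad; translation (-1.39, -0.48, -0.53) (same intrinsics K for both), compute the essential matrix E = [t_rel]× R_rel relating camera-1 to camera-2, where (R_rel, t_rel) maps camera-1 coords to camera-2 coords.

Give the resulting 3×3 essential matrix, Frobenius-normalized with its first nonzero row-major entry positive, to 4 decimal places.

matrix = [0.5213 -0.3136 -0.2958; -0.0473 -0.3441 -0.1368; -0.4362 -0.4562 -0.0682]

after S1 (compose_se3): R=[0.9668 0.1365 -0.2161; -0.1696 -0.2898 -0.9419; -0.1912 0.9473 -0.2570], t=(-1.9218, 0.0726, -1.8827)
after S2 (essential): [0.5213 -0.3136 -0.2958; -0.0473 -0.3441 -0.1368; -0.4362 -0.4562 -0.0682]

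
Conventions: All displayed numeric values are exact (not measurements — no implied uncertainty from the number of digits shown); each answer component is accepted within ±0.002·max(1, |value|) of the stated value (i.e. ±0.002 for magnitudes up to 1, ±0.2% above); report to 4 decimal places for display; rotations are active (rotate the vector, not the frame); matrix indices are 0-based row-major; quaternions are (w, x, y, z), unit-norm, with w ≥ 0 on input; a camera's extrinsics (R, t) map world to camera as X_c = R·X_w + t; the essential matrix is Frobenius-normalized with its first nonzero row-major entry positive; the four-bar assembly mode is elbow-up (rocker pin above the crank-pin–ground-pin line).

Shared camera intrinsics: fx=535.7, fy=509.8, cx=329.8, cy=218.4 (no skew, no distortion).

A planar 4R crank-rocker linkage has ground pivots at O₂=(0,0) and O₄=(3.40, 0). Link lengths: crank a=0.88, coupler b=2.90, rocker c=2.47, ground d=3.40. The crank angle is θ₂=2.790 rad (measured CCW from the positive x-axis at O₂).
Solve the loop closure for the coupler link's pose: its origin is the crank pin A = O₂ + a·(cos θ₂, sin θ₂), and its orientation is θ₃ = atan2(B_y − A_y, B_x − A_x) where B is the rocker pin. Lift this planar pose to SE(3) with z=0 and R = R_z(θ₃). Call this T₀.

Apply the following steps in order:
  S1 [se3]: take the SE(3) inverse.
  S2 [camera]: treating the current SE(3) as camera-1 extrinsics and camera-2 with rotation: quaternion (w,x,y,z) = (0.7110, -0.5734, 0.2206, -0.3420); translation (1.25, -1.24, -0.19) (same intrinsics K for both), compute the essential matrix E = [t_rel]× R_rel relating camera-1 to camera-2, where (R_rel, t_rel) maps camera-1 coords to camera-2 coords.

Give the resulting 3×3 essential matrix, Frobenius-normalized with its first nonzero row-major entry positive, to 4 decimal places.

source (fourbar_fk): coupler pose = R=[0.8628 -0.5055 0.0000; 0.5055 0.8628 0.0000; 0.0000 0.0000 1.0000], t=(-0.8262, 0.3031, 0.0000)
after S1 (invert_se3): R=[0.8628 0.5055 0.0000; -0.5055 0.8628 0.0000; 0.0000 0.0000 1.0000], t=(0.5597, -0.6791, 0.0000)
after S2 (essential): [0.0434 -0.4921 -0.1380; 0.0364 -0.4725 0.3642; 0.0213 -0.1758 -0.5901]

matrix = [0.0434 -0.4921 -0.1380; 0.0364 -0.4725 0.3642; 0.0213 -0.1758 -0.5901]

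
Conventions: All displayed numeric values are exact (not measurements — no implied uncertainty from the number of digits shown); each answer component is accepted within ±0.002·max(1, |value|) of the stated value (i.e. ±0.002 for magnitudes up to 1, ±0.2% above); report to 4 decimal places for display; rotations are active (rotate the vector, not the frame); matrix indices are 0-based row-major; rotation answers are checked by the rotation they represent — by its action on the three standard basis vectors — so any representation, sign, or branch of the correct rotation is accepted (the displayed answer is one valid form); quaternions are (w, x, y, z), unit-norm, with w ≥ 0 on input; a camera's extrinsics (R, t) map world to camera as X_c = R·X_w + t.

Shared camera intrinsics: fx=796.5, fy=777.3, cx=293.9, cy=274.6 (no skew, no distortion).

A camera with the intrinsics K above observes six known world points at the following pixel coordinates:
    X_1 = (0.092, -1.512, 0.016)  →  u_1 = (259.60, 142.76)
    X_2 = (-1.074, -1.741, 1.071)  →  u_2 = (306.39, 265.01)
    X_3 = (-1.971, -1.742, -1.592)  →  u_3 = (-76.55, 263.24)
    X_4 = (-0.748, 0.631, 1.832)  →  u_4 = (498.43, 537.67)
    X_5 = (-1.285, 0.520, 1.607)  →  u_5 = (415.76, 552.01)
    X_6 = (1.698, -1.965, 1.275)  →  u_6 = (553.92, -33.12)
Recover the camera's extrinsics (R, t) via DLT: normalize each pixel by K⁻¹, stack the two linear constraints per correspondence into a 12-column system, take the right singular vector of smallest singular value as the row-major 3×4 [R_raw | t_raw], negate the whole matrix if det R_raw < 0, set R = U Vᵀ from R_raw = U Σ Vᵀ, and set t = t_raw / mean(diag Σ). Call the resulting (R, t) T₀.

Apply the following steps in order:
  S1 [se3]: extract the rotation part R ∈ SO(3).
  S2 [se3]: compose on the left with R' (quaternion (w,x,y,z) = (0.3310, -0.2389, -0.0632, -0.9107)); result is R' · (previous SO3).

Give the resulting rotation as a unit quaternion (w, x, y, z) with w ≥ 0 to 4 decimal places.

rotation (quat) = (0.0265, 0.1454, 0.2746, -0.9501)

source (pnp_recover): camera pose = R=[0.4820 0.1534 0.8626; -0.6156 0.7599 0.2088; -0.6234 -0.6317 0.4607], t=(-0.0400, 0.3601, 4.0593)
after S1 (rot_of_se3): [0.4820 0.1534 0.8626; -0.6156 0.7599 0.2088; -0.6234 -0.6317 0.4607]
after S2 (compose_so3): [-0.9563 0.1303 -0.2617; 0.0294 -0.8478 -0.5295; -0.2909 -0.5141 0.8069]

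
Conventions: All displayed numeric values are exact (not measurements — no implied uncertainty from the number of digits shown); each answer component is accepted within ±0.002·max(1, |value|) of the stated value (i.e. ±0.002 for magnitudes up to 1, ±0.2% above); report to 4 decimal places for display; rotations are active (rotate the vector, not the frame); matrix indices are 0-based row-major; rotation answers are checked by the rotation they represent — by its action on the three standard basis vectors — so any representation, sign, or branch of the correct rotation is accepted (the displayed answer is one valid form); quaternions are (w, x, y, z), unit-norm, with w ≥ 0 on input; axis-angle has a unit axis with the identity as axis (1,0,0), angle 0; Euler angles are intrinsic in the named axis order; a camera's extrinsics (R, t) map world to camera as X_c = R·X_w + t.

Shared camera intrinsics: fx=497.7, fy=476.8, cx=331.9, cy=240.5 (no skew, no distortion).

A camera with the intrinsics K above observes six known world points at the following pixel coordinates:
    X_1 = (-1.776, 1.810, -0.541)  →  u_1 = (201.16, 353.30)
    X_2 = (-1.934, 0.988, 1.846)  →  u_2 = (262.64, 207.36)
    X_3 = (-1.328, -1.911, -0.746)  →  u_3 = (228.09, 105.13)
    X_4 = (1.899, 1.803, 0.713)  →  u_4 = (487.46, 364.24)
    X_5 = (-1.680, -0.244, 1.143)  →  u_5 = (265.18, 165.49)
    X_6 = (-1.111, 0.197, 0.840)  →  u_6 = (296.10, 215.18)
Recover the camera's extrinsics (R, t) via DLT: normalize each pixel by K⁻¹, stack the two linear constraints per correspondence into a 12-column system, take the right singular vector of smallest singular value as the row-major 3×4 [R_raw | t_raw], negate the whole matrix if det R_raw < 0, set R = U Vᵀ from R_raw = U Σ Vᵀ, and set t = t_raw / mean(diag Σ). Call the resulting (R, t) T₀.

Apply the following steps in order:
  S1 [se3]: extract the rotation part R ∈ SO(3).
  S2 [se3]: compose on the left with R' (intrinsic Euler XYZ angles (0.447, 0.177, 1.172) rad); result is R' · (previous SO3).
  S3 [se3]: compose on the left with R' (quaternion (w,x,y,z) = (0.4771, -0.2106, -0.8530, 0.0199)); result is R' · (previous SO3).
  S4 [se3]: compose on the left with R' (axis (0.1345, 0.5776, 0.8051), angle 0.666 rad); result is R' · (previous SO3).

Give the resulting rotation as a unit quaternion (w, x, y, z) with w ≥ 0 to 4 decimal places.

rotation (quat) = (0.4120, -0.2436, -0.3301, 0.8136)

source (pnp_recover): camera pose = R=[0.9532 -0.1358 0.2702; 0.2736 0.7679 -0.5793; -0.1288 0.6261 0.7691], t=(0.3999, 0.3001, 5.4688)
after S1 (rot_of_se3): [0.9532 -0.1358 0.2702; 0.2736 0.7679 -0.5793; -0.1288 0.6261 0.7691]
after S2 (compose_so3): [0.0935 -0.6382 0.7641; 0.9517 -0.1683 -0.2570; 0.2926 0.7512 0.5917]
after S3 (compose_so3): [0.0406 -0.3840 -0.9225; 0.9507 -0.2692 0.1539; -0.3074 -0.8832 0.3541]
after S4 (compose_so3): [-0.5418 -0.5096 -0.6684; 0.8312 -0.4426 -0.3364; -0.1244 -0.7378 0.6634]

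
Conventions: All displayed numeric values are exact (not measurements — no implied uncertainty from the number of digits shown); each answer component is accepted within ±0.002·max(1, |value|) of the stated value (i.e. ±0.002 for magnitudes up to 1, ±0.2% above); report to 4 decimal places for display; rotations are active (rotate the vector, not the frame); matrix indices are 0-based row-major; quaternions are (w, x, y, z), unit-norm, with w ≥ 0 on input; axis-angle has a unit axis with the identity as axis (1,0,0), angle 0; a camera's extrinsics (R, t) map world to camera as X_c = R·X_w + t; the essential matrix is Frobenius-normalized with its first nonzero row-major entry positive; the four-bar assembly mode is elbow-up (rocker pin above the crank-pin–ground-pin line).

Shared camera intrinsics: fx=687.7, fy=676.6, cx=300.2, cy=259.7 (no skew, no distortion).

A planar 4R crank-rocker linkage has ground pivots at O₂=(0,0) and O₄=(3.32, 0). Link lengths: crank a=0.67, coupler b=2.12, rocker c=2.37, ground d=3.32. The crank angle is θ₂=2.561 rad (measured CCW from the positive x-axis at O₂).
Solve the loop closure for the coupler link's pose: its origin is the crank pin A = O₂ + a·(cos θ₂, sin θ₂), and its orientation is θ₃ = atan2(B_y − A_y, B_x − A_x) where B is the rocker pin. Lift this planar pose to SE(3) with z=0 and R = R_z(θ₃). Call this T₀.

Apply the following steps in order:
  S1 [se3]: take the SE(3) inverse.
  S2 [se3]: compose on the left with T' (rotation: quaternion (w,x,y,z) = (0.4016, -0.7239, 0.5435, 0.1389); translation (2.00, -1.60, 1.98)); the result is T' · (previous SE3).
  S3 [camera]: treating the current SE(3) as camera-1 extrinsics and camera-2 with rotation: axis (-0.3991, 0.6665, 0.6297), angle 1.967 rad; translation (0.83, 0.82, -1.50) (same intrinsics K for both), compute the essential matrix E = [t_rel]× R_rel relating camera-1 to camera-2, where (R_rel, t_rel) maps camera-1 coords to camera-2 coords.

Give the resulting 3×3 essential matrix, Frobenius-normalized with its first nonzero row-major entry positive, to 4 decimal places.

source (fourbar_fk): coupler pose = R=[0.8970 -0.4420 0.0000; 0.4420 0.8970 0.0000; 0.0000 0.0000 1.0000], t=(-0.5602, 0.3675, 0.0000)
after S1 (invert_se3): R=[0.8970 0.4420 0.0000; -0.4420 0.8970 0.0000; 0.0000 0.0000 1.0000], t=(0.3401, -0.5773, 0.0000)
after S2 (compose_se3): R=[0.7296 -0.6421 0.2354; -0.5675 -0.3762 0.7324; -0.3817 -0.6680 -0.6388], t=(2.6447, -1.7796, 2.0117)
after S3 (essential): [0.5702 -0.2081 -0.3419; -0.0785 -0.2761 -0.1820; 0.3701 0.4598 0.2252]

matrix = [0.5702 -0.2081 -0.3419; -0.0785 -0.2761 -0.1820; 0.3701 0.4598 0.2252]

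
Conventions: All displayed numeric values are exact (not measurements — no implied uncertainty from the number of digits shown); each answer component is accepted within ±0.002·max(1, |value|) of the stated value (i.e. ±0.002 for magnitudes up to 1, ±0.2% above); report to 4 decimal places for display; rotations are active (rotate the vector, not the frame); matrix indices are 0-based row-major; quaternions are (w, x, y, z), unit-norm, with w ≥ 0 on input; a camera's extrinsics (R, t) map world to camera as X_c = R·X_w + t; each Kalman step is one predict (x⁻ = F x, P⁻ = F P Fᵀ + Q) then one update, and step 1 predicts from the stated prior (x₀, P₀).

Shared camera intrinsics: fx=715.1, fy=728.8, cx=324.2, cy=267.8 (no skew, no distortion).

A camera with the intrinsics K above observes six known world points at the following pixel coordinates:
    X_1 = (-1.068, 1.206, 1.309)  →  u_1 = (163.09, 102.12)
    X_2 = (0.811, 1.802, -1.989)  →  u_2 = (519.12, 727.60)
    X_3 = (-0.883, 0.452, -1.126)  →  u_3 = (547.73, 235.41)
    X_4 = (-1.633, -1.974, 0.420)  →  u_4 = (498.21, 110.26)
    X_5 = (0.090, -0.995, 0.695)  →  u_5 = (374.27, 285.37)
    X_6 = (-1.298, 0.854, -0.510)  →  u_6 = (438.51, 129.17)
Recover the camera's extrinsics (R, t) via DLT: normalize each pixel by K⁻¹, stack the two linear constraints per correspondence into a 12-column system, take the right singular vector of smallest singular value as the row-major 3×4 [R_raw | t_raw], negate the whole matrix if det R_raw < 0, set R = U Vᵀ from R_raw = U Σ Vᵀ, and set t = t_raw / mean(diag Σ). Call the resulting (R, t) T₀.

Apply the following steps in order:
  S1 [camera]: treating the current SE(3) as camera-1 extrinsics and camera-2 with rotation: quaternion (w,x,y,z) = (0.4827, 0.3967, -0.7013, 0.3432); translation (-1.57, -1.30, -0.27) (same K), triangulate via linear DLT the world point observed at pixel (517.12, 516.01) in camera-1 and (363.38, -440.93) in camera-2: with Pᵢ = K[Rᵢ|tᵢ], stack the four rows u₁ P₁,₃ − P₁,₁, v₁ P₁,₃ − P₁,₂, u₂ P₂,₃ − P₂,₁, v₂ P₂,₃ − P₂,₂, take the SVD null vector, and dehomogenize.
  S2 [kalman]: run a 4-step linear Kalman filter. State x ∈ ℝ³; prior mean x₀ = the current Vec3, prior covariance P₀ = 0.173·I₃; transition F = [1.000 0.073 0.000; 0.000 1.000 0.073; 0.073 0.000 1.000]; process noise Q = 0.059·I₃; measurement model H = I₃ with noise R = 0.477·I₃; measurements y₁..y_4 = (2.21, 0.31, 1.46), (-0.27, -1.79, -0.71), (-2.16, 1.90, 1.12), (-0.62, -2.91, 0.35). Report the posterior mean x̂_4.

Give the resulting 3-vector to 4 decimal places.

result = (-0.1453, -1.2103, 0.2631)

source (pnp_recover): camera pose = R=[-0.2265 -0.5815 -0.7814; 0.9530 0.0334 -0.3011; 0.2012 -0.8129 0.5466], t=(0.4300, 0.3100, 5.1500)
after S1 (triangulate): (1.8678, -1.9720, -0.8286)
after S2 (kf_track): (-0.1453, -1.2103, 0.2631)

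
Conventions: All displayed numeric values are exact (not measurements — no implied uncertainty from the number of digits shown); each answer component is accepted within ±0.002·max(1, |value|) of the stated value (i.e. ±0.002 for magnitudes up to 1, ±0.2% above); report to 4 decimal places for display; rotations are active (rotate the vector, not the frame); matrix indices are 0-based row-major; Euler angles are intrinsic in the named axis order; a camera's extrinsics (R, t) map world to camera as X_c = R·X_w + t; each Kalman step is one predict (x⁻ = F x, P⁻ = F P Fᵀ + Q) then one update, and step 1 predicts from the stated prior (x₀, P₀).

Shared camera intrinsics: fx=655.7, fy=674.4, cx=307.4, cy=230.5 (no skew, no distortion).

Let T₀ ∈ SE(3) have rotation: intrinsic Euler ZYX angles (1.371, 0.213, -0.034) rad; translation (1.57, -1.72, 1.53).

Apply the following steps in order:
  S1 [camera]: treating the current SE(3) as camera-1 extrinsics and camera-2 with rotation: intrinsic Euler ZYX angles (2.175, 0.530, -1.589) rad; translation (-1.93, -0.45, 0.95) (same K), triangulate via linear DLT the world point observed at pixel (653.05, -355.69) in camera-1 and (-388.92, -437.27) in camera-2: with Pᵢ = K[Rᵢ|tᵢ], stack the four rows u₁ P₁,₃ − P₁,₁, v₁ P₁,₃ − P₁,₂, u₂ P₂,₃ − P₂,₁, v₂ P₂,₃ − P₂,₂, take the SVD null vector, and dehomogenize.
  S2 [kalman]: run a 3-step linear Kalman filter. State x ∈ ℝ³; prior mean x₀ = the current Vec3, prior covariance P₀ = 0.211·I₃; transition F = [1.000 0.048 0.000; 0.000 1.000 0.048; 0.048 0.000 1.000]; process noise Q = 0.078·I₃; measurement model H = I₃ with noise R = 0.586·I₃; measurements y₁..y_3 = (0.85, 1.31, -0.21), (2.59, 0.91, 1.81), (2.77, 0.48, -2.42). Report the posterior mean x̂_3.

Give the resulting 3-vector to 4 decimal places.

after S1 (triangulate): (-1.9563, -0.8367, 1.9199)
after S2 (kf_track): (0.9051, 0.4112, 0.2520)

result = (0.9051, 0.4112, 0.2520)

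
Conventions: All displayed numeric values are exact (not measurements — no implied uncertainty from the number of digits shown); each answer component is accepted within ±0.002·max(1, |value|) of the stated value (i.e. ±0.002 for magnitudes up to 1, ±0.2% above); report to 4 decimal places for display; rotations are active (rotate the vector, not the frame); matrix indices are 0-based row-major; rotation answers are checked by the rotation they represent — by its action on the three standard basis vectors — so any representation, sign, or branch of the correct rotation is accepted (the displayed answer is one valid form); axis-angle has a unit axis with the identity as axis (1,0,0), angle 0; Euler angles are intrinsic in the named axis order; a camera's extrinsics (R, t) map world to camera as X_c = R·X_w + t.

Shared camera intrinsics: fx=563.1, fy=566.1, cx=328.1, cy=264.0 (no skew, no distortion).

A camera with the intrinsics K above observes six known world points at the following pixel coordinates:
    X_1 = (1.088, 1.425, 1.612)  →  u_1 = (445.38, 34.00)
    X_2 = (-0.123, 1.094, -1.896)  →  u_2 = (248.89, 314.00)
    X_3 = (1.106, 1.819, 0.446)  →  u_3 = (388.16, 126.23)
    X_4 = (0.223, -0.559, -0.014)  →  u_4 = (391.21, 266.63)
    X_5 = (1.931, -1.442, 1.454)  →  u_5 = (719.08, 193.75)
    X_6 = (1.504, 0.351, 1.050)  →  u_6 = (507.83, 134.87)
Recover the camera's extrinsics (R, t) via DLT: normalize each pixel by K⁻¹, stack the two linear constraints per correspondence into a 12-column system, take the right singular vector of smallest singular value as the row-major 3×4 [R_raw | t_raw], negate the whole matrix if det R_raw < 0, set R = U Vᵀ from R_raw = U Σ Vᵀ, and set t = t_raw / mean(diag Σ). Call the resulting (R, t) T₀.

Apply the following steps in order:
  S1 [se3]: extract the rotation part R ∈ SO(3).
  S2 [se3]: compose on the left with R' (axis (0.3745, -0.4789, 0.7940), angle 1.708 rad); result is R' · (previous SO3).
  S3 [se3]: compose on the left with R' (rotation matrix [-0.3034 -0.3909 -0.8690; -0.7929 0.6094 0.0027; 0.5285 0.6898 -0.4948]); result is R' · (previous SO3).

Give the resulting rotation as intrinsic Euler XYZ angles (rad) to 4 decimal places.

rotation (euler_xyz) = (0.4919, -0.5131, -3.1291)

source (pnp_recover): camera pose = R=[0.8891 -0.3158 0.3313; 0.1029 -0.5674 -0.8170; 0.4460 0.7605 -0.4720], t=(0.1499, -0.3300, 4.9597)
after S1 (rot_of_se3): [0.8891 -0.3158 0.3313; 0.1029 -0.5674 -0.8170; 0.4460 0.7605 -0.4720]
after S2 (compose_so3): [-0.1426 0.4510 0.8810; 0.1726 -0.8652 0.4709; 0.9746 0.2192 0.0455]
after S3 (compose_so3): [-0.8711 0.0109 -0.4909; 0.2208 -0.8843 -0.4115; -0.4386 -0.4669 0.7679]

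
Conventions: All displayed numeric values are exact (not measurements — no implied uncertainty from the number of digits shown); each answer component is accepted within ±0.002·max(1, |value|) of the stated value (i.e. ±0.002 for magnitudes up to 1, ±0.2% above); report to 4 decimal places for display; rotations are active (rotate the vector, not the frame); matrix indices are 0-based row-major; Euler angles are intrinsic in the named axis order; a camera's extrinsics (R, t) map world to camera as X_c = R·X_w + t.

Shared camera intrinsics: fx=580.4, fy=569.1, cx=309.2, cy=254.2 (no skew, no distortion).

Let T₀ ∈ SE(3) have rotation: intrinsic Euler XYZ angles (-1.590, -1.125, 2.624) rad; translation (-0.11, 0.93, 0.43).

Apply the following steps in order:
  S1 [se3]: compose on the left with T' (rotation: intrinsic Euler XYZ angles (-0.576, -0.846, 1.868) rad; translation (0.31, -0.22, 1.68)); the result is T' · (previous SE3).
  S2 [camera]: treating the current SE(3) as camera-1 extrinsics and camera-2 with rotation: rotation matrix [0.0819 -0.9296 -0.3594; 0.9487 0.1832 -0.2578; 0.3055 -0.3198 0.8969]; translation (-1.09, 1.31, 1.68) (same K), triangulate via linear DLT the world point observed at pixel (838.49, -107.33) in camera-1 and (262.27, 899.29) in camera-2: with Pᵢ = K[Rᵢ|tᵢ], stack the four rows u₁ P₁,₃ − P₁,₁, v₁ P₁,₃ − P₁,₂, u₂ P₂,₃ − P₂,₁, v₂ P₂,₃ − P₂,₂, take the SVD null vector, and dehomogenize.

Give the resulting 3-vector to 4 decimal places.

after S1 (compose_se3): R=[0.9348 -0.3431 -0.0919; 0.0753 0.4443 -0.8927; 0.3471 0.8276 0.4412], t=(-0.5801, -0.7308, 1.5866)
after S2 (triangulate): (1.9060, -0.8121, 0.0868)

result = (1.9060, -0.8121, 0.0868)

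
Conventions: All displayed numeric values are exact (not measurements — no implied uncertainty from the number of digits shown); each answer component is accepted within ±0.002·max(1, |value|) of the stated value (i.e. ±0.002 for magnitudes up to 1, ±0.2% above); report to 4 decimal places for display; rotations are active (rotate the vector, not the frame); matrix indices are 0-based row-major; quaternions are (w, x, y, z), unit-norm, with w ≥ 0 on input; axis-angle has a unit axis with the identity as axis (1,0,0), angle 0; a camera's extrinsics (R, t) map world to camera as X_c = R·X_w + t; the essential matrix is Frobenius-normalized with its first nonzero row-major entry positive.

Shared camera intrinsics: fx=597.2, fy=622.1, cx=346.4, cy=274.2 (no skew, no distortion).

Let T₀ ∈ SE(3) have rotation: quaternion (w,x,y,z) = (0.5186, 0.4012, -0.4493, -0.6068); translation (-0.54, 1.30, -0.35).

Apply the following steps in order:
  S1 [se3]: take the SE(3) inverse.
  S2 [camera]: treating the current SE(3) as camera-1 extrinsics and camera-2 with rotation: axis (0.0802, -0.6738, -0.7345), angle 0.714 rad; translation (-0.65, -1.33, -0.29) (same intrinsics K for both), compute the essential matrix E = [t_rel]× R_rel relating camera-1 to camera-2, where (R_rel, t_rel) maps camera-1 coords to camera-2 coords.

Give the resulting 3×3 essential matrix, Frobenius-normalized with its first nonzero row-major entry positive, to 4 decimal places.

after S1 (invert_se3): R=[-0.1402 -0.9899 -0.0209; 0.2689 -0.0584 0.9614; -0.9529 0.1291 0.2743], t=(1.2039, 0.5575, -0.5865)
after S2 (essential): [0.5130 0.0350 -0.3768; -0.2796 -0.4596 -0.4570; -0.2650 -0.0469 0.1514]

matrix = [0.5130 0.0350 -0.3768; -0.2796 -0.4596 -0.4570; -0.2650 -0.0469 0.1514]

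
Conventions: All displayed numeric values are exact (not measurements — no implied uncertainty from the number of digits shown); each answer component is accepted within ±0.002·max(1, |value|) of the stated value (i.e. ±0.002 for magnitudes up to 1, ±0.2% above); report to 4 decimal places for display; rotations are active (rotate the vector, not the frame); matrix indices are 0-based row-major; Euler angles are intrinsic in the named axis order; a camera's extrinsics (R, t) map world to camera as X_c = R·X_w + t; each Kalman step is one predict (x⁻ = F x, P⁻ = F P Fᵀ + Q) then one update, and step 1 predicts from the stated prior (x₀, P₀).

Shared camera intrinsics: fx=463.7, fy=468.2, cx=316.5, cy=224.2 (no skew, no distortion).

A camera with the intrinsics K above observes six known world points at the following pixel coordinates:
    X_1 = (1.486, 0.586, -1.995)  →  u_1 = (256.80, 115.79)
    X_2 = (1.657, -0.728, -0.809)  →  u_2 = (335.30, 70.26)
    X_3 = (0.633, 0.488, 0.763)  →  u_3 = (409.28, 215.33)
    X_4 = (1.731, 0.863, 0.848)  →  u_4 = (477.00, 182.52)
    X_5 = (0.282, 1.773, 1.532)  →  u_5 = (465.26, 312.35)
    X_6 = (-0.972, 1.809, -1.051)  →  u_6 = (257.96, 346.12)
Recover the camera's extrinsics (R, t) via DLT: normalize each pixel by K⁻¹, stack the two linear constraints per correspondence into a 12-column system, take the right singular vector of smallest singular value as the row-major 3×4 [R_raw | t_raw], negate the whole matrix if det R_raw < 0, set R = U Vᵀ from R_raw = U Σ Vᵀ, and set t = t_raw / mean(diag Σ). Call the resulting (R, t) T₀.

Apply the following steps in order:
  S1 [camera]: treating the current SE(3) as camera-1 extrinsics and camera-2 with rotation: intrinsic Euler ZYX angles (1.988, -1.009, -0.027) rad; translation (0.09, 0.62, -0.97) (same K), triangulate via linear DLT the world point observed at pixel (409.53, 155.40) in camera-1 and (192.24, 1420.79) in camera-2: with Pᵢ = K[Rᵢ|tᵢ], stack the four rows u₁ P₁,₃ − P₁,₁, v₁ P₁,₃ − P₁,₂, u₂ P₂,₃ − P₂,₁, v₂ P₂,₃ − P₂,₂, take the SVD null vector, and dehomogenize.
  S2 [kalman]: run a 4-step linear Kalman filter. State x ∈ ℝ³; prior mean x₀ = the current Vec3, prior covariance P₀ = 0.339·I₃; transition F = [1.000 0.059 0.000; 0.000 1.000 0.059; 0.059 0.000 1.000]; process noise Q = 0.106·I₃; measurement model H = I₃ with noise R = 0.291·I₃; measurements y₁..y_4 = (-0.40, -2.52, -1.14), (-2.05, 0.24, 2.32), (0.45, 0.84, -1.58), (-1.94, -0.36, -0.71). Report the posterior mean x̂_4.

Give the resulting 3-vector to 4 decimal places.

source (pnp_recover): camera pose = R=[0.4792 0.1871 0.8575; -0.6263 0.7574 0.1848; -0.6149 -0.6256 0.4801], t=(0.2799, -0.2399, 6.9702)
after S1 (triangulate): (1.2897, 0.0455, 0.4297)
after S2 (kf_track): (-1.0516, -0.1710, -0.4940)

result = (-1.0516, -0.1710, -0.4940)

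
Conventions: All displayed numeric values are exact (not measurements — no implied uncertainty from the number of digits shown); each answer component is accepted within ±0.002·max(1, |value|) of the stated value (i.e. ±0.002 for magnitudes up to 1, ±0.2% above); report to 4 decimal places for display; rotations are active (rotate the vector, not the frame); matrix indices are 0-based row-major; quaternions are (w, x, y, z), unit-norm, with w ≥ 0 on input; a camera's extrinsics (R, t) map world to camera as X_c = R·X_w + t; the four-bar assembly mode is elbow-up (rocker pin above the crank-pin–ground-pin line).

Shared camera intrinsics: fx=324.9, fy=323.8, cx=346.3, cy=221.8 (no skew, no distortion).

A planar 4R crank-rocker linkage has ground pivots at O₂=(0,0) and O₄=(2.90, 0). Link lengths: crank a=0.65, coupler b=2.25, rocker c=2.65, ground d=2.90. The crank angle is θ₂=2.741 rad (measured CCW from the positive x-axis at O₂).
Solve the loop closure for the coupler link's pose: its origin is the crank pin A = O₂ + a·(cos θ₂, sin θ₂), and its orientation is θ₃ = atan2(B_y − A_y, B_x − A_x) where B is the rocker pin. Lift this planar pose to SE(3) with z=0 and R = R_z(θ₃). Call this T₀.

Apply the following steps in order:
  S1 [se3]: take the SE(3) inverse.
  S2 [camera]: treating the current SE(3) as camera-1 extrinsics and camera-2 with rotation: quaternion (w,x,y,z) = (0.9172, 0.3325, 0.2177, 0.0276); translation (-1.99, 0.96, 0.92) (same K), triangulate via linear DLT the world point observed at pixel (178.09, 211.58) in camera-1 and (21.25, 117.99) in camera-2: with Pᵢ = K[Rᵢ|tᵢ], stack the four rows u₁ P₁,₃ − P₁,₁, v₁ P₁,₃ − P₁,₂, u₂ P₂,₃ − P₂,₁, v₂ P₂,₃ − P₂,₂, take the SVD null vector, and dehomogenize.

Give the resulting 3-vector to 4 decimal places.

result = (-1.2403, -0.4694, 1.8636)

source (fourbar_fk): coupler pose = R=[0.7082 -0.7060 0.0000; 0.7060 0.7082 0.0000; 0.0000 0.0000 1.0000], t=(-0.5985, 0.2535, 0.0000)
after S1 (invert_se3): R=[0.7082 0.7060 0.0000; -0.7060 0.7082 0.0000; 0.0000 0.0000 1.0000], t=(0.2449, -0.6021, 0.0000)
after S2 (triangulate): (-1.2403, -0.4694, 1.8636)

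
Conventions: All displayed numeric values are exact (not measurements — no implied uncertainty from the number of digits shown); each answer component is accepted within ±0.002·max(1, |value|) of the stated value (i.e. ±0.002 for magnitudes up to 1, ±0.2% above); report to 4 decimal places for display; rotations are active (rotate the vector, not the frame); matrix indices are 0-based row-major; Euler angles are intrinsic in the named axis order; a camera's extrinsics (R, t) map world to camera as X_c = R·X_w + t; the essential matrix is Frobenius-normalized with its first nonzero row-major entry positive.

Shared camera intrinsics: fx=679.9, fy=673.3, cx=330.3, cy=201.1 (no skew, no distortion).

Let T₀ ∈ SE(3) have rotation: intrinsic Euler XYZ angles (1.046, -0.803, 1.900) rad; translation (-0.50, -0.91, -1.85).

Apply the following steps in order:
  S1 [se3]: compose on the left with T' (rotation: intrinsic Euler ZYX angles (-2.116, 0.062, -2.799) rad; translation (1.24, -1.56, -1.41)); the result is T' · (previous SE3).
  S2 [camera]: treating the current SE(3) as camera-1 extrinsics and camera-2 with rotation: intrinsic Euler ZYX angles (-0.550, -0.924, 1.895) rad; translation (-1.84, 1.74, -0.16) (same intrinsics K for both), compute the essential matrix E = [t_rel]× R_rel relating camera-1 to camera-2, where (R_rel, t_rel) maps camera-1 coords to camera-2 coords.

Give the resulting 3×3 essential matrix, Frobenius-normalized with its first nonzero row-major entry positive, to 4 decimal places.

matrix = [0.1073 0.4997 -0.3571; -0.2317 0.0589 -0.4475; 0.3922 0.3603 0.2650]

after S1 (compose_se3): R=[-0.1974 -0.1964 0.9605; 0.4462 0.8543 0.2664; -0.8729 0.4812 -0.0810], t=(1.6345, -1.3640, 0.6652)
after S2 (essential): [0.1073 0.4997 -0.3571; -0.2317 0.0589 -0.4475; 0.3922 0.3603 0.2650]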